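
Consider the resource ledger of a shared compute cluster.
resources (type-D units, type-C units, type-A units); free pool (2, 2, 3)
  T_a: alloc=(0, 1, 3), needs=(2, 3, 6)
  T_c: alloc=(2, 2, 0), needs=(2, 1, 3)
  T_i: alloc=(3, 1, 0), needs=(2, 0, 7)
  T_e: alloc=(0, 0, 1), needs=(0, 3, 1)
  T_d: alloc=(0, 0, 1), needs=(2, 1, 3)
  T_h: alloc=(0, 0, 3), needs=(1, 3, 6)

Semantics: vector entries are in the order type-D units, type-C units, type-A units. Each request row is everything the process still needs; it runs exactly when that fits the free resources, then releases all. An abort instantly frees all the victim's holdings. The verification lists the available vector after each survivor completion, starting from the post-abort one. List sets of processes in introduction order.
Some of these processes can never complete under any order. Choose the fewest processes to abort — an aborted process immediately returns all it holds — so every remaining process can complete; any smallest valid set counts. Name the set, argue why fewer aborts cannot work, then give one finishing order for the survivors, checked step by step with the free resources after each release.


The answer: abort T_a.
Key observation: T_h could never have finished before the abort; with (0, 1, 3) returned by T_a, it fits at step 3.
No smaller set exists: with zero aborts the deadlock remains.
The survivors complete as T_c, T_e, T_h, T_d, T_i. Check, step by step (starting from the post-abort pool):
  pool = (2, 3, 6)
  T_c: need (2, 1, 3) fits (2, 3, 6); releases (2, 2, 0), pool now (4, 5, 6)
  T_e: need (0, 3, 1) fits (4, 5, 6); releases (0, 0, 1), pool now (4, 5, 7)
  T_h: need (1, 3, 6) fits (4, 5, 7); releases (0, 0, 3), pool now (4, 5, 10)
  T_d: need (2, 1, 3) fits (4, 5, 10); releases (0, 0, 1), pool now (4, 5, 11)
  T_i: need (2, 0, 7) fits (4, 5, 11); releases (3, 1, 0), pool now (7, 6, 11)


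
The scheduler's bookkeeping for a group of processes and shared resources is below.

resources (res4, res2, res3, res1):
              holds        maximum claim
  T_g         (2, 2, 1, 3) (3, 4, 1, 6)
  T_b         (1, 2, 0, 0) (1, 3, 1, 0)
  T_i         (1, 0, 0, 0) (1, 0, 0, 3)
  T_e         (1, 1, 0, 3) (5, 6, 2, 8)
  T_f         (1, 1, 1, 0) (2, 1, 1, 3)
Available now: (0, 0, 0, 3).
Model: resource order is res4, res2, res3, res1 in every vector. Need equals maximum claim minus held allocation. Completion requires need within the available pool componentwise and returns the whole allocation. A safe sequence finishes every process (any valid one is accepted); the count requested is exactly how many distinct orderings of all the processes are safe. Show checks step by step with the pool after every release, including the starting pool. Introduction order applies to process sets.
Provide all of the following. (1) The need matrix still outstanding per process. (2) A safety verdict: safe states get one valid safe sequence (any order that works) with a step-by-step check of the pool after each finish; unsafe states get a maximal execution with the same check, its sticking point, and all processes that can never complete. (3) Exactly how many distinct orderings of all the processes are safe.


(1) Outstanding need per process (order res4, res2, res3, res1):
  T_g: (1, 2, 0, 3)
  T_b: (0, 1, 1, 0)
  T_i: (0, 0, 0, 3)
  T_e: (4, 5, 2, 5)
  T_f: (1, 0, 0, 3)
(2) The state is SAFE; one workable sequence: T_i, T_f, T_b, T_g, T_e.
Key observation: the order's first zero-slack moment is T_i ((0, 0, 0, 3) needed, (0, 0, 0, 3) free — a requested resource with nothing to spare).
Step-by-step check:
  pool = (0, 0, 0, 3)
  T_i: need (0, 0, 0, 3) fits (0, 0, 0, 3); releases (1, 0, 0, 0), pool now (1, 0, 0, 3)
  T_f: need (1, 0, 0, 3) fits (1, 0, 0, 3); releases (1, 1, 1, 0), pool now (2, 1, 1, 3)
  T_b: need (0, 1, 1, 0) fits (2, 1, 1, 3); releases (1, 2, 0, 0), pool now (3, 3, 1, 3)
  T_g: need (1, 2, 0, 3) fits (3, 3, 1, 3); releases (2, 2, 1, 3), pool now (5, 5, 2, 6)
  T_e: need (4, 5, 2, 5) fits (5, 5, 2, 6); releases (1, 1, 0, 3), pool now (6, 6, 2, 9)
(3) Exactly 1 of the possible complete orderings is a safe sequence.


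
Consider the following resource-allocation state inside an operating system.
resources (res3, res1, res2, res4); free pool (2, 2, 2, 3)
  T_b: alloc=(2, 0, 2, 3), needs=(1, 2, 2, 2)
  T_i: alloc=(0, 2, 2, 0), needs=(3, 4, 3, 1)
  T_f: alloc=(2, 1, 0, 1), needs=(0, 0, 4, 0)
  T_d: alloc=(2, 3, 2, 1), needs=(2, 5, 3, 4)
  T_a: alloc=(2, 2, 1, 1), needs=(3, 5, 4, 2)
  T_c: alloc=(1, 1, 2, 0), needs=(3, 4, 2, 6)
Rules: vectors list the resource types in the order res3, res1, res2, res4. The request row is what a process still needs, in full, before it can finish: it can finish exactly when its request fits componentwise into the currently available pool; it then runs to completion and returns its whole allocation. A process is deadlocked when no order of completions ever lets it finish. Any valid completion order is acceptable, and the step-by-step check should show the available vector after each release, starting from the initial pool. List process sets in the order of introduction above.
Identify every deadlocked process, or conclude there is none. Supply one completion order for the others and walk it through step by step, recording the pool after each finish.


Deadlocked: T_i, T_d, T_a and T_c.
Key observation: once T_b, T_f finish, the pool peaks at (6, 3, 4, 7) — and every remaining process still needs more res1 than that.
One completion order for the rest: T_b, T_f. Walking it through:
  pool = (2, 2, 2, 3)
  run T_b (needs (1, 2, 2, 2), free (2, 2, 2, 3)); after release of (2, 0, 2, 3) the pool is (4, 2, 4, 6)
  run T_f (needs (0, 0, 4, 0), free (4, 2, 4, 6)); after release of (2, 1, 0, 1) the pool is (6, 3, 4, 7)
The blocked processes can never fit:
  blocked: T_i wants (3, 4, 3, 1), pool (6, 3, 4, 7) — not enough res1
  blocked: T_d wants (2, 5, 3, 4), pool (6, 3, 4, 7) — not enough res1
  blocked: T_a wants (3, 5, 4, 2), pool (6, 3, 4, 7) — not enough res1
  blocked: T_c wants (3, 4, 2, 6), pool (6, 3, 4, 7) — not enough res1


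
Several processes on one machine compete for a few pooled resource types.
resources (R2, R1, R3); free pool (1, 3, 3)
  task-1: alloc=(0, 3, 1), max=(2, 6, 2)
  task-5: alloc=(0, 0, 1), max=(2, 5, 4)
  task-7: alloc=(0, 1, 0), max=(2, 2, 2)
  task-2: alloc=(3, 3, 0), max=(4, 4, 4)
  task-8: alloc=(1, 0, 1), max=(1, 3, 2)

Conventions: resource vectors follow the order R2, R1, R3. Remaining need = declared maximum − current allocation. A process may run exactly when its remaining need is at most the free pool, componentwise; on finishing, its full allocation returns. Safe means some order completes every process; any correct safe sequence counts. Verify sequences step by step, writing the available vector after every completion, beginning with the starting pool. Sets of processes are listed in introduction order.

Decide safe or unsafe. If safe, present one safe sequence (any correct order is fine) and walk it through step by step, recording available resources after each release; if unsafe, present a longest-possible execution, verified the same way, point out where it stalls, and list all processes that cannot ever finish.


SAFE — a valid safe sequence is task-8, task-2, task-1, task-7, task-5.
Key observation: at task-8 the run first touches a limit — (0, 3, 1) against (1, 3, 3), exact on a resource it actually requests.
Verifying each step:
  pool = (1, 3, 3)
  run task-8 (needs (0, 3, 1), free (1, 3, 3)); after release of (1, 0, 1) the pool is (2, 3, 4)
  run task-2 (needs (1, 1, 4), free (2, 3, 4)); after release of (3, 3, 0) the pool is (5, 6, 4)
  run task-1 (needs (2, 3, 1), free (5, 6, 4)); after release of (0, 3, 1) the pool is (5, 9, 5)
  run task-7 (needs (2, 1, 2), free (5, 9, 5)); after release of (0, 1, 0) the pool is (5, 10, 5)
  run task-5 (needs (2, 5, 3), free (5, 10, 5)); after release of (0, 0, 1) the pool is (5, 10, 6)


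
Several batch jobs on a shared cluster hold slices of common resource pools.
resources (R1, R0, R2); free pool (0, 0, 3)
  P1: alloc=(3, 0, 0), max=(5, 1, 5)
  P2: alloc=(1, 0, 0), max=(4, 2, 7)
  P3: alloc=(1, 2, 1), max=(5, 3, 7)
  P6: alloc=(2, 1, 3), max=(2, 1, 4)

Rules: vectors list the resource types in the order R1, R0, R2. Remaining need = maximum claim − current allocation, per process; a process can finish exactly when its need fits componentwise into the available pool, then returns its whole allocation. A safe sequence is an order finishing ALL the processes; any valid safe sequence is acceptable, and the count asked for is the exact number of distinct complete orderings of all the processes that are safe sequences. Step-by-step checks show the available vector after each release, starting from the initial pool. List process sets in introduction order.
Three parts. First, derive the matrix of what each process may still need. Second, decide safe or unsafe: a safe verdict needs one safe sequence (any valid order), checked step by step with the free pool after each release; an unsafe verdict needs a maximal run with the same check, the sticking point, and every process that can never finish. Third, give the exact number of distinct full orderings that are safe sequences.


(1) Remaining need (order R1, R0, R2):
  P1: (2, 1, 5)
  P2: (3, 2, 7)
  P3: (4, 1, 6)
  P6: (0, 0, 1)
(2) SAFE, for example via the order P6, P1, P3, P2.
Key observation: P1 marks the first exact bind of the order: its need (2, 1, 5) fits the free (2, 1, 6) with zero slack on a requested resource.
Check, step by step:
  pool = (0, 0, 3)
  run P6 (needs (0, 0, 1), free (0, 0, 3)); after release of (2, 1, 3) the pool is (2, 1, 6)
  run P1 (needs (2, 1, 5), free (2, 1, 6)); after release of (3, 0, 0) the pool is (5, 1, 6)
  run P3 (needs (4, 1, 6), free (5, 1, 6)); after release of (1, 2, 1) the pool is (6, 3, 7)
  run P2 (needs (3, 2, 7), free (6, 3, 7)); after release of (1, 0, 0) the pool is (7, 3, 7)
(3) The exact count: 1 of the possible complete orderings is a safe sequence.


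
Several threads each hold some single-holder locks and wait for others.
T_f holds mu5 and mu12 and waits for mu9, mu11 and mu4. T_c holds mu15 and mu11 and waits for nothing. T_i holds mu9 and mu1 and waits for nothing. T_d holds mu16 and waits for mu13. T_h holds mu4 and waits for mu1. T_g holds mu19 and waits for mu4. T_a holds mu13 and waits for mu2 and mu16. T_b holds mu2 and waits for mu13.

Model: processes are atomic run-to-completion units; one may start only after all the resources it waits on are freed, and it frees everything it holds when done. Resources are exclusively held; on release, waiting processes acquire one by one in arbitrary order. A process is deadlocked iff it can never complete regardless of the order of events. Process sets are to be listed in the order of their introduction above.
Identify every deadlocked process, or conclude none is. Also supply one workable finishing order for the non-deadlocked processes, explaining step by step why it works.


Deadlocked set: T_d, T_a and T_b.
Key observation: the waits loop around T_d -> T_a -> T_d with no way out; T_b is caught in further circular waits.
A valid finishing order for the others: T_c, T_i, T_h, T_f, T_g.
Check, step by step:
  run T_c (it waits on nothing); releases mu15 and mu11
  run T_i (it waits on nothing); releases mu9 and mu1
  T_h: everything it awaited (mu1) is free; runs, freeing mu4
  T_f: everything it awaited (mu9, mu11 and mu4) is free; runs, freeing mu5 and mu12
  T_g: everything it awaited (mu4) is free; runs, freeing mu19


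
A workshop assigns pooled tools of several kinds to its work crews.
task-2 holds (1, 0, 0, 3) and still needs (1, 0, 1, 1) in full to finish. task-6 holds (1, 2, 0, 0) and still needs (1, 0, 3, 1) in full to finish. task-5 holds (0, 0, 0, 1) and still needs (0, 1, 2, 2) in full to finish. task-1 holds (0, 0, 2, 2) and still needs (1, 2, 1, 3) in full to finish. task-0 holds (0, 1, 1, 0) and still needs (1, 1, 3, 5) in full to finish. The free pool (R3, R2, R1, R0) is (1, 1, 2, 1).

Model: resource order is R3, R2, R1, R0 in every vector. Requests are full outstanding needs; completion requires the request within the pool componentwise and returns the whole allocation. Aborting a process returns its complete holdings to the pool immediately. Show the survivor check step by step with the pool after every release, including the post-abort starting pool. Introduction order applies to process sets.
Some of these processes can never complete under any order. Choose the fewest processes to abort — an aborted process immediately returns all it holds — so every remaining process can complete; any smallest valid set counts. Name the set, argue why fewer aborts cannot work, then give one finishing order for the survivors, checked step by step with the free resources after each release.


Minimum abort set: task-6.
Key observation: task-1 was stuck for good until task-6 gave back (1, 2, 0, 0); in the order shown it finishes at step 2.
No smaller set exists: with zero aborts the deadlock remains.
One survivor order: task-2, task-1, task-0, task-5. Walking it through (post-abort pool first):
  pool = (2, 3, 2, 1)
  task-2 needs (1, 0, 1, 1) <= (2, 3, 2, 1) -> finishes; pool += (1, 0, 0, 3) = (3, 3, 2, 4)
  task-1 needs (1, 2, 1, 3) <= (3, 3, 2, 4) -> finishes; pool += (0, 0, 2, 2) = (3, 3, 4, 6)
  task-0 needs (1, 1, 3, 5) <= (3, 3, 4, 6) -> finishes; pool += (0, 1, 1, 0) = (3, 4, 5, 6)
  task-5 needs (0, 1, 2, 2) <= (3, 4, 5, 6) -> finishes; pool += (0, 0, 0, 1) = (3, 4, 5, 7)


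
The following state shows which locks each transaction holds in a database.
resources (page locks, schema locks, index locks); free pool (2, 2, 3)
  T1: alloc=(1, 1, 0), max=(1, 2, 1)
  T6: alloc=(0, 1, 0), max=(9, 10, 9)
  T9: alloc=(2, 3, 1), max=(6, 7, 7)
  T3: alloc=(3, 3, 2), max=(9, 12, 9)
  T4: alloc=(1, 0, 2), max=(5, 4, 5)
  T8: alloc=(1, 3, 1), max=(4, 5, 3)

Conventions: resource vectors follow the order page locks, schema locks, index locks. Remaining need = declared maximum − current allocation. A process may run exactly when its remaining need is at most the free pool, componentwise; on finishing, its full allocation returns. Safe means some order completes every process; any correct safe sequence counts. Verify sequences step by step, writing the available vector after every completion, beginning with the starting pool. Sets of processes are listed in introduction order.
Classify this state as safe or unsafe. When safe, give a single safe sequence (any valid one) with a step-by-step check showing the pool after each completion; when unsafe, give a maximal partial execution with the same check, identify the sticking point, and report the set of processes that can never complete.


SAFE, for example via the order T1, T8, T4, T9, T3, T6.
Key observation: T8 marks the first exact bind of the order: its need (3, 2, 2) fits the free (3, 3, 3) with zero slack on a requested resource.
Verifying each step:
  pool = (2, 2, 3)
  T1: need (0, 1, 1) fits (2, 2, 3); releases (1, 1, 0), pool now (3, 3, 3)
  T8: need (3, 2, 2) fits (3, 3, 3); releases (1, 3, 1), pool now (4, 6, 4)
  T4: need (4, 4, 3) fits (4, 6, 4); releases (1, 0, 2), pool now (5, 6, 6)
  T9: need (4, 4, 6) fits (5, 6, 6); releases (2, 3, 1), pool now (7, 9, 7)
  T3: need (6, 9, 7) fits (7, 9, 7); releases (3, 3, 2), pool now (10, 12, 9)
  T6: need (9, 9, 9) fits (10, 12, 9); releases (0, 1, 0), pool now (10, 13, 9)


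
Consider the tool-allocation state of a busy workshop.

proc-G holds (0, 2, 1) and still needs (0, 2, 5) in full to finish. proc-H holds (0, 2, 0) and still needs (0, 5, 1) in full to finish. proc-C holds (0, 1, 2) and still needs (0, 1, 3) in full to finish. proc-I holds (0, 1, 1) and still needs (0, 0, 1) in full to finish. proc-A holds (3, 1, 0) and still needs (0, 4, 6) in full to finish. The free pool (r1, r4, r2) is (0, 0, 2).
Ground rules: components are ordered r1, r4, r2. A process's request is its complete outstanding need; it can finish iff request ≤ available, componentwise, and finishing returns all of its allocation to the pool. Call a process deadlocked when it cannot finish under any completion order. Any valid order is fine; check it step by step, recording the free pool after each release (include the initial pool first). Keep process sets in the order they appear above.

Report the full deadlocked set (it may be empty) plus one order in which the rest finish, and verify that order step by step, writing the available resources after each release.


The deadlocked set is empty.
Key observation: beginning at proc-I, releases accumulate fast enough that every process eventually fits.
One completion order for the rest: proc-I, proc-C, proc-G, proc-A, proc-H. Verifying each step:
  pool = (0, 0, 2)
  proc-I: need (0, 0, 1) fits (0, 0, 2); releases (0, 1, 1), pool now (0, 1, 3)
  proc-C: need (0, 1, 3) fits (0, 1, 3); releases (0, 1, 2), pool now (0, 2, 5)
  proc-G: need (0, 2, 5) fits (0, 2, 5); releases (0, 2, 1), pool now (0, 4, 6)
  proc-A: need (0, 4, 6) fits (0, 4, 6); releases (3, 1, 0), pool now (3, 5, 6)
  proc-H: need (0, 5, 1) fits (3, 5, 6); releases (0, 2, 0), pool now (3, 7, 6)


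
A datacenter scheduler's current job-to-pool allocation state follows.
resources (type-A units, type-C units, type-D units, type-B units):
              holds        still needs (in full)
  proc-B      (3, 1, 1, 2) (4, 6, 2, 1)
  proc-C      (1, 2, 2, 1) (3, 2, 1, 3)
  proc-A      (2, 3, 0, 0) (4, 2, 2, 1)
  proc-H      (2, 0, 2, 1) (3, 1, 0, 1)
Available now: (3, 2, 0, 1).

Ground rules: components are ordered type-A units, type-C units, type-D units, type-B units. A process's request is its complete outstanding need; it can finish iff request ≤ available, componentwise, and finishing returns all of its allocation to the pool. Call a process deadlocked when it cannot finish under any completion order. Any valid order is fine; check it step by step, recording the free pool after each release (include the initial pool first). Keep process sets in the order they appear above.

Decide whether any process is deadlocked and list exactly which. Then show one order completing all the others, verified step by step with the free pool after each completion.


The deadlocked set is proc-B and proc-C.
Key observation: after proc-H, proc-A the pool peaks at (7, 5, 2, 2), and each blocked process is short somewhere: proc-B on type-C units; proc-C on type-B units.
One completion order for the rest: proc-H, proc-A. Walking it through:
  pool = (3, 2, 0, 1)
  proc-H: need (3, 1, 0, 1) fits (3, 2, 0, 1); releases (2, 0, 2, 1), pool now (5, 2, 2, 2)
  proc-A: need (4, 2, 2, 1) fits (5, 2, 2, 2); releases (2, 3, 0, 0), pool now (7, 5, 2, 2)
The stuck group stays short no matter what:
  proc-B cannot run: need (4, 6, 2, 1) vs free (7, 5, 2, 2) (insufficient type-C units)
  proc-C cannot run: need (3, 2, 1, 3) vs free (7, 5, 2, 2) (insufficient type-B units)


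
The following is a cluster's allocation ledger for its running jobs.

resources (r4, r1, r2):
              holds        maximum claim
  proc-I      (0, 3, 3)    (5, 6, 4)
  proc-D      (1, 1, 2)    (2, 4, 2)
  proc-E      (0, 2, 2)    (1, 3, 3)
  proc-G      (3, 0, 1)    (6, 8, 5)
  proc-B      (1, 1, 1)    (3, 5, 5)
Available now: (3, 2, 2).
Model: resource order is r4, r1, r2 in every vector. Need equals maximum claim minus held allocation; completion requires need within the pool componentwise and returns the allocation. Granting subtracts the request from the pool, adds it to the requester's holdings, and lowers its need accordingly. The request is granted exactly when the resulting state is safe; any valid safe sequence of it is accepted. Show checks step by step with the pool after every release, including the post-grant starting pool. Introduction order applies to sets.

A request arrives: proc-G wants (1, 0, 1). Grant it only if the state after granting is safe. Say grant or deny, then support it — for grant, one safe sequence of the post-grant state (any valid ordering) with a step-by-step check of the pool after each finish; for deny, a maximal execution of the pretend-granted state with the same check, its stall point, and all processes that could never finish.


DENY. Granting would leave the state unsafe.
Key observation: after proc-E, proc-D, proc-B the pool peaks at (4, 6, 6), and each blocked process is short somewhere: proc-I on r4; proc-G on r1.
After a pretend grant, a maximal execution: proc-E, proc-D, proc-B — then nothing else fits. Check, step by step:
  pool = (2, 2, 1)
  proc-E: need (1, 1, 1) fits (2, 2, 1); releases (0, 2, 2), pool now (2, 4, 3)
  proc-D: need (1, 3, 0) fits (2, 4, 3); releases (1, 1, 2), pool now (3, 5, 5)
  proc-B: need (2, 4, 4) fits (3, 5, 5); releases (1, 1, 1), pool now (4, 6, 6)
  proc-I cannot run: need (5, 3, 1) vs free (4, 6, 6) (insufficient r4)
  proc-G cannot run: need (2, 8, 3) vs free (4, 6, 6) (insufficient r1)
Post-grant, the permanently blocked set is proc-I and proc-G.


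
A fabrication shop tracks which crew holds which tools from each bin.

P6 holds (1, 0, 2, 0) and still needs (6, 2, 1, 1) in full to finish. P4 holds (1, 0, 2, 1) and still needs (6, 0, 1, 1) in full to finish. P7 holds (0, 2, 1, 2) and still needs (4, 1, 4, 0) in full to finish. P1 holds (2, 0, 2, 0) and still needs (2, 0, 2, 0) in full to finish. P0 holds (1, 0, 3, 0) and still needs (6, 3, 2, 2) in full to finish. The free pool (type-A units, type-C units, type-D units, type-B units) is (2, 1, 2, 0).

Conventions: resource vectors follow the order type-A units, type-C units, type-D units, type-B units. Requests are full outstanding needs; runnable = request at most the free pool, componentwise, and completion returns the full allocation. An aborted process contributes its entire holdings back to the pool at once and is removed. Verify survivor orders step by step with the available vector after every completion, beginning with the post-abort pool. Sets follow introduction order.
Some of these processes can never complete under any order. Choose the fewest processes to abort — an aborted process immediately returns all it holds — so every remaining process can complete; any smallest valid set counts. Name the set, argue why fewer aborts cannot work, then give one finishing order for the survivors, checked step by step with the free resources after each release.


Abort P6 and P4.
Key observation: the deadlocked P0 becomes finishable only because P6 and P4 released (2, 0, 4, 1); it completes at step 3 below.
Minimality, checking each single-abort alternative: P6 alone leaves P4 blocked (short on type-A units); P4 alone leaves P6 blocked (short on type-A units); P7 alone leaves P6 blocked (short on type-A units); P1 alone leaves P6 blocked (short on type-A units); P0 alone leaves P6 blocked (short on type-A units).
Survivors finish in the order: P7, P1, P0. Verifying each step (pool after the aborts first):
  pool = (4, 1, 6, 1)
  P7: need (4, 1, 4, 0) fits (4, 1, 6, 1); releases (0, 2, 1, 2), pool now (4, 3, 7, 3)
  P1: need (2, 0, 2, 0) fits (4, 3, 7, 3); releases (2, 0, 2, 0), pool now (6, 3, 9, 3)
  P0: need (6, 3, 2, 2) fits (6, 3, 9, 3); releases (1, 0, 3, 0), pool now (7, 3, 12, 3)


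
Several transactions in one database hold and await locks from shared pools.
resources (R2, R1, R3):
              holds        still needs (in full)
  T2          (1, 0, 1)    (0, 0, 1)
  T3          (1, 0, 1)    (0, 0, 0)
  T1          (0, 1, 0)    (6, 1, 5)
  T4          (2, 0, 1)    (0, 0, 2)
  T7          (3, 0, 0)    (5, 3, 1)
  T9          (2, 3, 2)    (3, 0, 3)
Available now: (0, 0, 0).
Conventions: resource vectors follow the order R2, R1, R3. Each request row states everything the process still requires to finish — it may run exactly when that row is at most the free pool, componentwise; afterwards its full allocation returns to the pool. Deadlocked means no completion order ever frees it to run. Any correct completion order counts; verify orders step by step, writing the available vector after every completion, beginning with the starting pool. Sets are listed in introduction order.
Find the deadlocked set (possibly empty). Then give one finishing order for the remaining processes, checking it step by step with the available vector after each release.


No process is deadlocked.
Key observation: T3 leads a chain of completions in which each release enables another process.
The rest can finish in the order T3, T2, T4, T9, T7, T1. Check, step by step:
  pool = (0, 0, 0)
  run T3 (needs (0, 0, 0), free (0, 0, 0)); after release of (1, 0, 1) the pool is (1, 0, 1)
  run T2 (needs (0, 0, 1), free (1, 0, 1)); after release of (1, 0, 1) the pool is (2, 0, 2)
  run T4 (needs (0, 0, 2), free (2, 0, 2)); after release of (2, 0, 1) the pool is (4, 0, 3)
  run T9 (needs (3, 0, 3), free (4, 0, 3)); after release of (2, 3, 2) the pool is (6, 3, 5)
  run T7 (needs (5, 3, 1), free (6, 3, 5)); after release of (3, 0, 0) the pool is (9, 3, 5)
  run T1 (needs (6, 1, 5), free (9, 3, 5)); after release of (0, 1, 0) the pool is (9, 4, 5)


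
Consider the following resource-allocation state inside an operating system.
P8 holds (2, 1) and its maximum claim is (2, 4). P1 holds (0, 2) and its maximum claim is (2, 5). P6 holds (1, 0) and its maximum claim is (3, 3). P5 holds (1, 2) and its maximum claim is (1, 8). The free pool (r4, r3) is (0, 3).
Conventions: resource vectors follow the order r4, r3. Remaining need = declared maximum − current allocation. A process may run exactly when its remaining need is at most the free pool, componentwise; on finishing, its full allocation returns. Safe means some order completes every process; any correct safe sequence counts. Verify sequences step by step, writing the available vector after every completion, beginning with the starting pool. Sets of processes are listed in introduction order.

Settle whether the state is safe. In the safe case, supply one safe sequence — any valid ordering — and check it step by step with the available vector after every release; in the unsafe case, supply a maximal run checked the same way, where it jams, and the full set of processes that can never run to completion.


The state is SAFE; one workable sequence: P8, P1, P5, P6.
Key observation: P8 marks the first exact bind of the order: its need (0, 3) fits the free (0, 3) with zero slack on a requested resource.
Verifying each step:
  pool = (0, 3)
  P8: need (0, 3) fits (0, 3); releases (2, 1), pool now (2, 4)
  P1: need (2, 3) fits (2, 4); releases (0, 2), pool now (2, 6)
  P5: need (0, 6) fits (2, 6); releases (1, 2), pool now (3, 8)
  P6: need (2, 3) fits (3, 8); releases (1, 0), pool now (4, 8)


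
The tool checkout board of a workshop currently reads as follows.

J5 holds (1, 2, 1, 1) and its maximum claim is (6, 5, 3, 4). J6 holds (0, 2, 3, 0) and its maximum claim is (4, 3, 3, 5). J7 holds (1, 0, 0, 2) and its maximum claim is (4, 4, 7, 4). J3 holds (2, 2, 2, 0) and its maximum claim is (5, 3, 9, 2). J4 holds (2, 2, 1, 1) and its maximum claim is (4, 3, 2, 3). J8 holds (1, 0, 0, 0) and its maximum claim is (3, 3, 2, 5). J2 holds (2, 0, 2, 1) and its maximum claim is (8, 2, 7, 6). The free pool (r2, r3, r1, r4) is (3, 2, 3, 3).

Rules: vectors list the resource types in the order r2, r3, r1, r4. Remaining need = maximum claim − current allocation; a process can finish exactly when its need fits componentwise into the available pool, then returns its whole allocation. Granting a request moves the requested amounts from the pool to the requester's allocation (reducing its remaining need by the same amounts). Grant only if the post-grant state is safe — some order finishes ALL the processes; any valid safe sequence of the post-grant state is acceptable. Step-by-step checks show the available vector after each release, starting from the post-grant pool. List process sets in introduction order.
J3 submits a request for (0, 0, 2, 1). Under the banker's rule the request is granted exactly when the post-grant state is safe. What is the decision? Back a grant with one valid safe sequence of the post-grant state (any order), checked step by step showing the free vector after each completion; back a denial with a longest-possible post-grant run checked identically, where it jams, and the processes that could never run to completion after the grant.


DENY — the pretend-granted state is unsafe.
Key observation: after J4, J5 the pool peaks at (6, 6, 3, 4), and each blocked process is short somewhere: J6 on r4; J7 on r1; J3 on r1; J8 on r4; J2 on r1, r4.
After a pretend grant, a maximal execution: J4, J5 — then nothing else fits. Walking it through:
  pool = (3, 2, 1, 2)
  J4: need (2, 1, 1, 2) fits (3, 2, 1, 2); releases (2, 2, 1, 1), pool now (5, 4, 2, 3)
  J5: need (5, 3, 2, 3) fits (5, 4, 2, 3); releases (1, 2, 1, 1), pool now (6, 6, 3, 4)
  blocked: J6 wants (4, 1, 0, 5), pool (6, 6, 3, 4) — not enough r4
  blocked: J7 wants (3, 4, 7, 2), pool (6, 6, 3, 4) — not enough r1
  blocked: J3 wants (3, 1, 5, 1), pool (6, 6, 3, 4) — not enough r1
  blocked: J8 wants (2, 3, 2, 5), pool (6, 6, 3, 4) — not enough r4
  blocked: J2 wants (6, 2, 5, 5), pool (6, 6, 3, 4) — not enough r1 and r4
Had the request been granted, J6, J7, J3, J8 and J2 could never finish.


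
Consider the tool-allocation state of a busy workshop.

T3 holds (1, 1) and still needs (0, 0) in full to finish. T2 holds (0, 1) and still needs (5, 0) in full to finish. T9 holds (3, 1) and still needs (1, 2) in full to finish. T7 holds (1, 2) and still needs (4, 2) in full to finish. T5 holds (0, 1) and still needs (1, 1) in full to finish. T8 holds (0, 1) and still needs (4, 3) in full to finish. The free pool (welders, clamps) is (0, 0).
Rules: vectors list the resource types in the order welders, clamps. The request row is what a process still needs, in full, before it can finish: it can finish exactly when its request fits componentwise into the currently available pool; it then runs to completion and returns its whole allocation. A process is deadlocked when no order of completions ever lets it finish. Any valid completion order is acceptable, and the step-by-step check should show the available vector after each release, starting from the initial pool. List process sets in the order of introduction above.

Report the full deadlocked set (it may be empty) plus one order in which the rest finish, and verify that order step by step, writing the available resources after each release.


No process is deadlocked.
Key observation: starting with T3, each completion frees enough for the next — no one is permanently blocked.
A valid finishing order for the others: T3, T5, T9, T7, T8, T2. Check, step by step:
  pool = (0, 0)
  T3 needs (0, 0) <= (0, 0) -> finishes; pool += (1, 1) = (1, 1)
  T5 needs (1, 1) <= (1, 1) -> finishes; pool += (0, 1) = (1, 2)
  T9 needs (1, 2) <= (1, 2) -> finishes; pool += (3, 1) = (4, 3)
  T7 needs (4, 2) <= (4, 3) -> finishes; pool += (1, 2) = (5, 5)
  T8 needs (4, 3) <= (5, 5) -> finishes; pool += (0, 1) = (5, 6)
  T2 needs (5, 0) <= (5, 6) -> finishes; pool += (0, 1) = (5, 7)


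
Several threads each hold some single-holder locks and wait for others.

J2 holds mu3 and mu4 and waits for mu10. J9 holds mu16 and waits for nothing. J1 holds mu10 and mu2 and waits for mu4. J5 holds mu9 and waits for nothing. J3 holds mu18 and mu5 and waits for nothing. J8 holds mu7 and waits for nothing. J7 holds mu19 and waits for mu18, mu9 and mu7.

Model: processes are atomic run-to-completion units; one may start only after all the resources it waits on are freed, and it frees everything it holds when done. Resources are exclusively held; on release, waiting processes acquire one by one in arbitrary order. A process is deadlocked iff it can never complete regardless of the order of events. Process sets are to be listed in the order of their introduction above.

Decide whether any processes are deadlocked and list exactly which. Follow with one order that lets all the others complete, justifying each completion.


Deadlocked set: J2 and J1.
Key observation: along J2 -> J1 -> J2, each member waits on what the next one holds — a deadlock; no other process is dragged down with it.
A valid finishing order for the others: J9, J3, J5, J8, J7.
Verifying each step:
  J9 waits on nothing -> runs at once and releases mu16
  J3 waits on nothing -> runs at once and releases mu18 and mu5
  J5 waits on nothing -> runs at once and releases mu9
  J8 waits on nothing -> runs at once and releases mu7
  J7: everything it awaited (mu18, mu9 and mu7) is free; runs, freeing mu19


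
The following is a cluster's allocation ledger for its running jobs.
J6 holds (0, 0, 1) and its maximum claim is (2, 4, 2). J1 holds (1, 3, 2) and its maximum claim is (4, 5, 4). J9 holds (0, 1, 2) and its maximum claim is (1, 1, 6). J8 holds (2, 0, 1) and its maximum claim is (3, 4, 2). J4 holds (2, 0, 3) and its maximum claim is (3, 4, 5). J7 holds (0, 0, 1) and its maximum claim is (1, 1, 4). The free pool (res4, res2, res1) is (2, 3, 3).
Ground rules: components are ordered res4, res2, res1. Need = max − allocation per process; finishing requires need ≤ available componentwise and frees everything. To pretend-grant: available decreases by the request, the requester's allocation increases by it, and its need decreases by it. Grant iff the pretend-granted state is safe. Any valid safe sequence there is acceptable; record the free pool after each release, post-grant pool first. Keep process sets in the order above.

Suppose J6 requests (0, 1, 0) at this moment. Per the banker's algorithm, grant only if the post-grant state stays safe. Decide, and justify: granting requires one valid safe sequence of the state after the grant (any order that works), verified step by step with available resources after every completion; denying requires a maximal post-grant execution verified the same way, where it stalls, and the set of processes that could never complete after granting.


GRANT — the state after the grant stays safe, e.g. via J7, J9, J6, J8, J4, J1.
Key observation: even at the reduced pool (2, 2, 3), J7 fits immediately, so safety survives the grant.
Step-by-step check of the post-grant state:
  pool = (2, 2, 3)
  run J7 (needs (1, 1, 3), free (2, 2, 3)); after release of (0, 0, 1) the pool is (2, 2, 4)
  run J9 (needs (1, 0, 4), free (2, 2, 4)); after release of (0, 1, 2) the pool is (2, 3, 6)
  run J6 (needs (2, 3, 1), free (2, 3, 6)); after release of (0, 1, 1) the pool is (2, 4, 7)
  run J8 (needs (1, 4, 1), free (2, 4, 7)); after release of (2, 0, 1) the pool is (4, 4, 8)
  run J4 (needs (1, 4, 2), free (4, 4, 8)); after release of (2, 0, 3) the pool is (6, 4, 11)
  run J1 (needs (3, 2, 2), free (6, 4, 11)); after release of (1, 3, 2) the pool is (7, 7, 13)


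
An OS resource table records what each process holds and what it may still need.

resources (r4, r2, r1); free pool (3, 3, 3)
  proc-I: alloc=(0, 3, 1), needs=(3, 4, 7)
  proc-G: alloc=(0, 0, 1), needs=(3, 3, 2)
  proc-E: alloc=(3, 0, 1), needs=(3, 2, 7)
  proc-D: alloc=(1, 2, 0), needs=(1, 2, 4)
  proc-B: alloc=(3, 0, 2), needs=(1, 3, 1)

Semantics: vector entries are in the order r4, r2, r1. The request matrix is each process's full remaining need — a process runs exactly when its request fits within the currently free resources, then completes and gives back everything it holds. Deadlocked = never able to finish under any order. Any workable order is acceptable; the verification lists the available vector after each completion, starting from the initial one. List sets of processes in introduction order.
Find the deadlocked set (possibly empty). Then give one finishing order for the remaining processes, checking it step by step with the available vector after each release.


Deadlocked: proc-I and proc-E.
Key observation: the pool after proc-B, proc-D, proc-G is (7, 5, 6); every surviving request exceeds it in r1, so progress ends there.
One completion order for the rest: proc-B, proc-D, proc-G. Walking it through:
  pool = (3, 3, 3)
  proc-B needs (1, 3, 1) <= (3, 3, 3) -> finishes; pool += (3, 0, 2) = (6, 3, 5)
  proc-D needs (1, 2, 4) <= (6, 3, 5) -> finishes; pool += (1, 2, 0) = (7, 5, 5)
  proc-G needs (3, 3, 2) <= (7, 5, 5) -> finishes; pool += (0, 0, 1) = (7, 5, 6)
None of the blocked processes ever fits:
  proc-I cannot run: need (3, 4, 7) vs free (7, 5, 6) (insufficient r1)
  proc-E cannot run: need (3, 2, 7) vs free (7, 5, 6) (insufficient r1)


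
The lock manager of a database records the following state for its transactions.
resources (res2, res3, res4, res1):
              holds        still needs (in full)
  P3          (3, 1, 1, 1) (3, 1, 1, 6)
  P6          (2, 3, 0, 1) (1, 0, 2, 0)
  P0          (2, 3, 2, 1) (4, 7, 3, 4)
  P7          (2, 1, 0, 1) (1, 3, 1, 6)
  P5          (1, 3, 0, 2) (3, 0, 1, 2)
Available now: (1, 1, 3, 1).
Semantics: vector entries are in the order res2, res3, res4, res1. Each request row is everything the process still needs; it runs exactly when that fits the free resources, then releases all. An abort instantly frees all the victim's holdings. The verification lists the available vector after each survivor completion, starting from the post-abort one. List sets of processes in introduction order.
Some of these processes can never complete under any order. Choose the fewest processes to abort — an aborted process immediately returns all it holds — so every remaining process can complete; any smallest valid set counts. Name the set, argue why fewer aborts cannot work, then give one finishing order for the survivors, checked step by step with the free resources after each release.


The answer: abort P7.
Key observation: P3 could never have finished before the abort; with (2, 1, 0, 1) returned by P7, it fits at step 4.
No smaller set exists: with zero aborts the deadlock remains.
The survivors complete as P5, P6, P0, P3. Check, step by step (starting from the post-abort pool):
  pool = (3, 2, 3, 2)
  P5 needs (3, 0, 1, 2) <= (3, 2, 3, 2) -> finishes; pool += (1, 3, 0, 2) = (4, 5, 3, 4)
  P6 needs (1, 0, 2, 0) <= (4, 5, 3, 4) -> finishes; pool += (2, 3, 0, 1) = (6, 8, 3, 5)
  P0 needs (4, 7, 3, 4) <= (6, 8, 3, 5) -> finishes; pool += (2, 3, 2, 1) = (8, 11, 5, 6)
  P3 needs (3, 1, 1, 6) <= (8, 11, 5, 6) -> finishes; pool += (3, 1, 1, 1) = (11, 12, 6, 7)


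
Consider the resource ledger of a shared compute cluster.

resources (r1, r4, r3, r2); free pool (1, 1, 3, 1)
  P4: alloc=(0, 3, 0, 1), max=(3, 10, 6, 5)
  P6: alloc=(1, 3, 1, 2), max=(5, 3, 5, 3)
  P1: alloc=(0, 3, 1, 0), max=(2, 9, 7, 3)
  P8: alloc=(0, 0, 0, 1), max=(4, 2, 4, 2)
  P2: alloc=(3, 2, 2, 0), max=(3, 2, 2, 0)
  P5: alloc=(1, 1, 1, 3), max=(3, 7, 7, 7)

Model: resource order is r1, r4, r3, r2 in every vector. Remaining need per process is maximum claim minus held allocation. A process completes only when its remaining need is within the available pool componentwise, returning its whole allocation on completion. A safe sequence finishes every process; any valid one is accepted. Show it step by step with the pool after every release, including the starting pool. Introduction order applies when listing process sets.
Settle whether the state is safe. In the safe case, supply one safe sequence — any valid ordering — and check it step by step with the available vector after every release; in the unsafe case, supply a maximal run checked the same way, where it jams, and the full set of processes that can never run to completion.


The state is SAFE; one workable sequence: P2, P6, P1, P8, P5, P4.
Key observation: P6 is the earliest step where a requested resource binds exactly: need (4, 0, 4, 1), pool (4, 3, 5, 1) at its turn.
Check, step by step:
  pool = (1, 1, 3, 1)
  P2: need (0, 0, 0, 0) fits (1, 1, 3, 1); releases (3, 2, 2, 0), pool now (4, 3, 5, 1)
  P6: need (4, 0, 4, 1) fits (4, 3, 5, 1); releases (1, 3, 1, 2), pool now (5, 6, 6, 3)
  P1: need (2, 6, 6, 3) fits (5, 6, 6, 3); releases (0, 3, 1, 0), pool now (5, 9, 7, 3)
  P8: need (4, 2, 4, 1) fits (5, 9, 7, 3); releases (0, 0, 0, 1), pool now (5, 9, 7, 4)
  P5: need (2, 6, 6, 4) fits (5, 9, 7, 4); releases (1, 1, 1, 3), pool now (6, 10, 8, 7)
  P4: need (3, 7, 6, 4) fits (6, 10, 8, 7); releases (0, 3, 0, 1), pool now (6, 13, 8, 8)


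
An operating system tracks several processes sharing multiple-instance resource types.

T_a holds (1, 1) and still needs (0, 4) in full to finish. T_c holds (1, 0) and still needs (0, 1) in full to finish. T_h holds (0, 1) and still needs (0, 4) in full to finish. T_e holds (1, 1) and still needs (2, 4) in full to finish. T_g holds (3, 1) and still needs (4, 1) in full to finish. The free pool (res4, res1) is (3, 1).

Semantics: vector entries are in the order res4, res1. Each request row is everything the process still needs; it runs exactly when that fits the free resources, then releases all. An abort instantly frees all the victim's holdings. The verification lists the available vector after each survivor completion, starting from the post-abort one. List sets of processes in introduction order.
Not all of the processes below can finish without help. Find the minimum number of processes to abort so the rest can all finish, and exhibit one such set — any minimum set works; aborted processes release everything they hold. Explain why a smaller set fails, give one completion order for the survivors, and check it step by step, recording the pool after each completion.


Minimum abort set: T_h and T_e.
Key observation: T_a could never have finished before the abort; with (1, 2) returned by T_h and T_e, it fits at step 3.
Minimality, checking each single-abort alternative: T_a alone leaves T_h blocked (short on res1); T_c alone leaves T_a blocked (short on res1); T_h alone leaves T_a blocked (short on res1); T_e alone leaves T_a blocked (short on res1); T_g alone leaves T_a blocked (short on res1).
One survivor order: T_c, T_g, T_a. Verifying each step (post-abort pool first):
  pool = (4, 3)
  T_c: need (0, 1) fits (4, 3); releases (1, 0), pool now (5, 3)
  T_g: need (4, 1) fits (5, 3); releases (3, 1), pool now (8, 4)
  T_a: need (0, 4) fits (8, 4); releases (1, 1), pool now (9, 5)
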